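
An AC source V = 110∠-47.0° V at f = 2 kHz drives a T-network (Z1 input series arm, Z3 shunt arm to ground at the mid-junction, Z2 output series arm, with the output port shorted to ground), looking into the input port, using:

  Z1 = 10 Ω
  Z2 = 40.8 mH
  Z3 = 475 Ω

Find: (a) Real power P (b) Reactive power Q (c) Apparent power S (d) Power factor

Step 1 — Angular frequency: ω = 2π·f = 2π·2000 = 1.257e+04 rad/s.
Step 2 — Component impedances:
  Z1: Z = R = 10 Ω
  Z2: Z = jωL = j·1.257e+04·0.0408 = 0 + j512.7 Ω
  Z3: Z = R = 475 Ω
Step 3 — With the output port shorted to ground, the output series arm Z2 runs from the junction to ground; the shunt arm Z3 also runs from the junction to ground. They appear in parallel: Z3 || Z2 = 255.6 + j236.8 Ω.
Step 4 — Series with input arm Z1: Z_in = Z1 + (Z3 || Z2) = 265.6 + j236.8 Ω = 355.8∠41.7° Ω.
Step 5 — Source phasor: V = 110∠-47.0° V = 75.02 - j80.45 V.
Step 6 — Current: I = V / Z = 0.006909 - j0.309 A = 0.3091∠-88.7° A.
Step 7 — Complex power: S = V·I* = 25.38 + j22.63 VA.
Step 8 — Real power: P = Re(S) = 25.38 W.
Step 9 — Reactive power: Q = Im(S) = 22.63 VAR.
Step 10 — Apparent power: |S| = 34 VA.
Step 11 — Power factor: PF = P/|S| = 0.7464 (lagging).

(a) P = 25.38 W  (b) Q = 22.63 VAR  (c) S = 34 VA  (d) PF = 0.7464 (lagging)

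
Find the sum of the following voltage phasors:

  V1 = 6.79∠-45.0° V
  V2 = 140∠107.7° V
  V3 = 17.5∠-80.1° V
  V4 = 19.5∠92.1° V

Step 1 — Convert each phasor to rectangular form:
  V1 = 6.79·(cos(-45.0°) + j·sin(-45.0°)) = 4.801 - j4.801 V
  V2 = 140·(cos(107.7°) + j·sin(107.7°)) = -42.56 + j133.4 V
  V3 = 17.5·(cos(-80.1°) + j·sin(-80.1°)) = 3.009 - j17.24 V
  V4 = 19.5·(cos(92.1°) + j·sin(92.1°)) = -0.7146 + j19.49 V
Step 2 — Sum components: V_total = -35.47 + j130.8 V.
Step 3 — Convert to polar: |V_total| = 135.5 V, ∠V_total = 105.2°.

V_total = 135.5∠105.2° V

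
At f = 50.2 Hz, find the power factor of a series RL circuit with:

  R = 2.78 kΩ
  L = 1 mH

Step 1 — Angular frequency: ω = 2π·f = 2π·50.2 = 315.4 rad/s.
Step 2 — Component impedances:
  R: Z = R = 2780 Ω
  L: Z = jωL = j·315.4·0.001 = 0 + j0.3154 Ω
Step 3 — Series combination: Z_total = R + L = 2780 + j0.3154 Ω = 2780∠0.0° Ω.
Step 4 — Power factor: PF = cos(φ) = Re(Z)/|Z| = 2780/2780 = 1.
Step 5 — Type: Im(Z) = 0.3154 ⇒ lagging (phase φ = 0.0°).

PF = 1 (lagging, φ = 0.0°)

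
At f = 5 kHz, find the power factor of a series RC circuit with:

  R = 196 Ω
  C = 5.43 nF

Step 1 — Angular frequency: ω = 2π·f = 2π·5000 = 3.142e+04 rad/s.
Step 2 — Component impedances:
  R: Z = R = 196 Ω
  C: Z = 1/(jωC) = -j/(ω·C) = 0 - j5862 Ω
Step 3 — Series combination: Z_total = R + C = 196 - j5862 Ω = 5865∠-88.1° Ω.
Step 4 — Power factor: PF = cos(φ) = Re(Z)/|Z| = 196/5865 = 0.03342.
Step 5 — Type: Im(Z) = -5862 ⇒ leading (phase φ = -88.1°).

PF = 0.03342 (leading, φ = -88.1°)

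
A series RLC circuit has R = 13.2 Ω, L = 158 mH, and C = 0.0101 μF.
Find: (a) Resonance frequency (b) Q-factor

Step 1 — Resonance condition Im(Z)=0 gives ω₀ = 1/√(LC).
Step 2 — ω₀ = 1/√(0.158·1.01e-08) = 2.503e+04 rad/s.
Step 3 — f₀ = ω₀/(2π) = 3984 Hz.
Step 4 — Series Q: Q = ω₀L/R = 2.503e+04·0.158/13.2 = 299.6.

(a) f₀ = 3984 Hz  (b) Q = 299.6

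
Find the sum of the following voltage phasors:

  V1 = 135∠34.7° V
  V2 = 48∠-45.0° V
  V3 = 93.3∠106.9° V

Step 1 — Convert each phasor to rectangular form:
  V1 = 135·(cos(34.7°) + j·sin(34.7°)) = 111 + j76.85 V
  V2 = 48·(cos(-45.0°) + j·sin(-45.0°)) = 33.94 - j33.94 V
  V3 = 93.3·(cos(106.9°) + j·sin(106.9°)) = -27.12 + j89.27 V
Step 2 — Sum components: V_total = 117.8 + j132.2 V.
Step 3 — Convert to polar: |V_total| = 177.1 V, ∠V_total = 48.3°.

V_total = 177.1∠48.3° V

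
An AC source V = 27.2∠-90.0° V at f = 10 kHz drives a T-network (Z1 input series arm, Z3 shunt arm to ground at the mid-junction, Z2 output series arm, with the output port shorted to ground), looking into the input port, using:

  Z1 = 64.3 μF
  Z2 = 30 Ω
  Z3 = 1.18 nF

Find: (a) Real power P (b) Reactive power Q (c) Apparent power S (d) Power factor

Step 1 — Angular frequency: ω = 2π·f = 2π·1e+04 = 6.283e+04 rad/s.
Step 2 — Component impedances:
  Z1: Z = 1/(jωC) = -j/(ω·C) = 0 - j0.2475 Ω
  Z2: Z = R = 30 Ω
  Z3: Z = 1/(jωC) = -j/(ω·C) = 0 - j1.349e+04 Ω
Step 3 — With the output port shorted to ground, the output series arm Z2 runs from the junction to ground; the shunt arm Z3 also runs from the junction to ground. They appear in parallel: Z3 || Z2 = 30 - j0.06673 Ω.
Step 4 — Series with input arm Z1: Z_in = Z1 + (Z3 || Z2) = 30 - j0.3142 Ω = 30∠-0.6° Ω.
Step 5 — Source phasor: V = 27.2∠-90.0° V = 0 - j27.2 V.
Step 6 — Current: I = V / Z = 0.009496 - j0.9066 A = 0.9066∠-89.4° A.
Step 7 — Complex power: S = V·I* = 24.66 - j0.2583 VA.
Step 8 — Real power: P = Re(S) = 24.66 W.
Step 9 — Reactive power: Q = Im(S) = -0.2583 VAR.
Step 10 — Apparent power: |S| = 24.66 VA.
Step 11 — Power factor: PF = P/|S| = 0.9999 (leading).

(a) P = 24.66 W  (b) Q = -0.2583 VAR  (c) S = 24.66 VA  (d) PF = 0.9999 (leading)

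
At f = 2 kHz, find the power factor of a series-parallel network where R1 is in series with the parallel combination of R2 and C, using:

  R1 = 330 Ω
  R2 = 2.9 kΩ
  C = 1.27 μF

Step 1 — Angular frequency: ω = 2π·f = 2π·2000 = 1.257e+04 rad/s.
Step 2 — Component impedances:
  R1: Z = R = 330 Ω
  R2: Z = R = 2900 Ω
  C: Z = 1/(jωC) = -j/(ω·C) = 0 - j62.66 Ω
Step 3 — Parallel branch: R2 || C = 1/(1/R2 + 1/C) = 1.353 - j62.63 Ω.
Step 4 — Series with R1: Z_total = R1 + (R2 || C) = 331.4 - j62.63 Ω = 337.2∠-10.7° Ω.
Step 5 — Power factor: PF = cos(φ) = Re(Z)/|Z| = 331.35/337.22 = 0.9826.
Step 6 — Type: Im(Z) = -62.63 ⇒ leading (phase φ = -10.7°).

PF = 0.9826 (leading, φ = -10.7°)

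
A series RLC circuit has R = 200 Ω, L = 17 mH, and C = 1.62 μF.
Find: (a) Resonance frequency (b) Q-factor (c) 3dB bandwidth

Step 1 — Resonance: ω₀ = 1/√(LC) = 1/√(0.017·1.62e-06) = 6026 rad/s.
Step 2 — f₀ = ω₀/(2π) = 959 Hz.
Step 3 — Series Q: Q = ω₀L/R = 6026·0.017/200 = 0.5122.
Step 4 — Bandwidth: Δω = ω₀/Q = 1.176e+04 rad/s; BW = Δω/(2π) = 1872 Hz.

(a) f₀ = 959 Hz  (b) Q = 0.5122  (c) BW = 1872 Hz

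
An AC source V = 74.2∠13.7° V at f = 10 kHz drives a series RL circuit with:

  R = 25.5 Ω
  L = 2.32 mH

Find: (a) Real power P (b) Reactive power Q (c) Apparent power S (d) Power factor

Step 1 — Angular frequency: ω = 2π·f = 2π·1e+04 = 6.283e+04 rad/s.
Step 2 — Component impedances:
  R: Z = R = 25.5 Ω
  L: Z = jωL = j·6.283e+04·0.00232 = 0 + j145.8 Ω
Step 3 — Series combination: Z_total = R + L = 25.5 + j145.8 Ω = 148∠80.1° Ω.
Step 4 — Source phasor: V = 74.2∠13.7° V = 72.09 + j17.57 V.
Step 5 — Current: I = V / Z = 0.2009 - j0.4594 A = 0.5014∠-66.4° A.
Step 6 — Complex power: S = V·I* = 6.411 + j36.65 VA.
Step 7 — Real power: P = Re(S) = 6.411 W.
Step 8 — Reactive power: Q = Im(S) = 36.65 VAR.
Step 9 — Apparent power: |S| = 37.2 VA.
Step 10 — Power factor: PF = P/|S| = 0.1723 (lagging).

(a) P = 6.411 W  (b) Q = 36.65 VAR  (c) S = 37.2 VA  (d) PF = 0.1723 (lagging)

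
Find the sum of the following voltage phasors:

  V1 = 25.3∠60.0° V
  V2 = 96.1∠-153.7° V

Step 1 — Convert each phasor to rectangular form:
  V1 = 25.3·(cos(60.0°) + j·sin(60.0°)) = 12.65 + j21.91 V
  V2 = 96.1·(cos(-153.7°) + j·sin(-153.7°)) = -86.15 - j42.58 V
Step 2 — Sum components: V_total = -73.5 - j20.67 V.
Step 3 — Convert to polar: |V_total| = 76.35 V, ∠V_total = -164.3°.

V_total = 76.35∠-164.3° V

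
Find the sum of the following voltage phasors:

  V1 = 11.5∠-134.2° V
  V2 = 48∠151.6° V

Step 1 — Convert each phasor to rectangular form:
  V1 = 11.5·(cos(-134.2°) + j·sin(-134.2°)) = -8.017 - j8.244 V
  V2 = 48·(cos(151.6°) + j·sin(151.6°)) = -42.22 + j22.83 V
Step 2 — Sum components: V_total = -50.24 + j14.59 V.
Step 3 — Convert to polar: |V_total| = 52.31 V, ∠V_total = 163.8°.

V_total = 52.31∠163.8° V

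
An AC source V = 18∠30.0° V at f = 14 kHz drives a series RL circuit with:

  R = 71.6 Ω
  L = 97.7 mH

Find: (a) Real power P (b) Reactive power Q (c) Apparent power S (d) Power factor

Step 1 — Angular frequency: ω = 2π·f = 2π·1.4e+04 = 8.796e+04 rad/s.
Step 2 — Component impedances:
  R: Z = R = 71.6 Ω
  L: Z = jωL = j·8.796e+04·0.0977 = 0 + j8594 Ω
Step 3 — Series combination: Z_total = R + L = 71.6 + j8594 Ω = 8594∠89.5° Ω.
Step 4 — Source phasor: V = 18∠30.0° V = 15.59 + j9 V.
Step 5 — Current: I = V / Z = 0.001062 - j0.001805 A = 0.002094∠-59.5° A.
Step 6 — Complex power: S = V·I* = 0.0003141 + j0.0377 VA.
Step 7 — Real power: P = Re(S) = 0.0003141 W.
Step 8 — Reactive power: Q = Im(S) = 0.0377 VAR.
Step 9 — Apparent power: |S| = 0.0377 VA.
Step 10 — Power factor: PF = P/|S| = 0.008331 (lagging).

(a) P = 0.0003141 W  (b) Q = 0.0377 VAR  (c) S = 0.0377 VA  (d) PF = 0.008331 (lagging)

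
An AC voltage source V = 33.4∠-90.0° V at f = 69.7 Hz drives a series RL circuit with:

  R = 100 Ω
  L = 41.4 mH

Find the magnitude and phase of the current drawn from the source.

Step 1 — Angular frequency: ω = 2π·f = 2π·69.7 = 437.9 rad/s.
Step 2 — Component impedances:
  R: Z = R = 100 Ω
  L: Z = jωL = j·437.9·0.0414 = 0 + j18.13 Ω
Step 3 — Series combination: Z_total = R + L = 100 + j18.13 Ω = 101.6∠10.3° Ω.
Step 4 — Source phasor: V = 33.4∠-90.0° V = 0 - j33.4 V.
Step 5 — Ohm's law: I = V / Z_total = (0 - j33.4) / (100 + j18.13) = -0.05863 - j0.3234 A.
Step 6 — Convert to polar: |I| = 0.3286 A, ∠I = -100.3°.

I = 0.3286∠-100.3° A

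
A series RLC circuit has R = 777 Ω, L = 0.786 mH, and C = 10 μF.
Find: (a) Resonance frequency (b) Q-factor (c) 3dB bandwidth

Step 1 — Resonance: ω₀ = 1/√(LC) = 1/√(0.000786·1e-05) = 1.128e+04 rad/s.
Step 2 — f₀ = ω₀/(2π) = 1795 Hz.
Step 3 — Series Q: Q = ω₀L/R = 1.128e+04·0.000786/777 = 0.01141.
Step 4 — Bandwidth: Δω = ω₀/Q = 9.885e+05 rad/s; BW = Δω/(2π) = 1.573e+05 Hz.

(a) f₀ = 1795 Hz  (b) Q = 0.01141  (c) BW = 1.573e+05 Hz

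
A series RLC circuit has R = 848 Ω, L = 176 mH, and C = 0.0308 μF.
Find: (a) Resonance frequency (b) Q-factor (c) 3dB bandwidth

Step 1 — Resonance condition Im(Z)=0 gives ω₀ = 1/√(LC).
Step 2 — ω₀ = 1/√(0.176·3.08e-08) = 1.358e+04 rad/s.
Step 3 — f₀ = ω₀/(2π) = 2162 Hz.
Step 4 — Series Q: Q = ω₀L/R = 1.358e+04·0.176/848 = 2.819.
Step 5 — 3dB bandwidth: Δω = ω₀/Q = 4818 rad/s; BW = Δω/(2π) = 766.8 Hz.

(a) f₀ = 2162 Hz  (b) Q = 2.819  (c) BW = 766.8 Hz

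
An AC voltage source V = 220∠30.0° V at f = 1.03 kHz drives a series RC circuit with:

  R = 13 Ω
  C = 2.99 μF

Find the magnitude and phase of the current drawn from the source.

Step 1 — Angular frequency: ω = 2π·f = 2π·1030 = 6472 rad/s.
Step 2 — Component impedances:
  R: Z = R = 13 Ω
  C: Z = 1/(jωC) = -j/(ω·C) = 0 - j51.68 Ω
Step 3 — Series combination: Z_total = R + C = 13 - j51.68 Ω = 53.29∠-75.9° Ω.
Step 4 — Source phasor: V = 220∠30.0° V = 190.5 + j110 V.
Step 5 — Ohm's law: I = V / Z_total = (190.5 + j110) / (13 - j51.68) = -1.13 + j3.971 A.
Step 6 — Convert to polar: |I| = 4.128 A, ∠I = 105.9°.

I = 4.128∠105.9° A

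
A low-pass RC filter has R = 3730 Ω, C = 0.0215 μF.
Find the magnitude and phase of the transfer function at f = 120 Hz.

Step 1 — Angular frequency: ω = 2π·120 = 754 rad/s.
Step 2 — Transfer function: H(jω) = 1/(1 + jωRC).
Step 3 — Denominator: 1 + jωRC = 1 + j·754·3730·2.15e-08 = 1 + j0.06047.
Step 4 — H = 0.9964 - j0.06025.
Step 5 — Magnitude: |H| = 0.9982 (-0.0 dB); phase: φ = -3.5°.

|H| = 0.9982 (-0.0 dB), φ = -3.5°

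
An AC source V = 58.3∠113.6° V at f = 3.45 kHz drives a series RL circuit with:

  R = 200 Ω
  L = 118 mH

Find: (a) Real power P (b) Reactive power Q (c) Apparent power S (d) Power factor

Step 1 — Angular frequency: ω = 2π·f = 2π·3450 = 2.168e+04 rad/s.
Step 2 — Component impedances:
  R: Z = R = 200 Ω
  L: Z = jωL = j·2.168e+04·0.118 = 0 + j2558 Ω
Step 3 — Series combination: Z_total = R + L = 200 + j2558 Ω = 2566∠85.5° Ω.
Step 4 — Source phasor: V = 58.3∠113.6° V = -23.34 + j53.42 V.
Step 5 — Current: I = V / Z = 0.02005 + j0.01069 A = 0.02272∠28.1° A.
Step 6 — Complex power: S = V·I* = 0.1033 + j1.321 VA.
Step 7 — Real power: P = Re(S) = 0.1033 W.
Step 8 — Reactive power: Q = Im(S) = 1.321 VAR.
Step 9 — Apparent power: |S| = 1.325 VA.
Step 10 — Power factor: PF = P/|S| = 0.07795 (lagging).

(a) P = 0.1033 W  (b) Q = 1.321 VAR  (c) S = 1.325 VA  (d) PF = 0.07795 (lagging)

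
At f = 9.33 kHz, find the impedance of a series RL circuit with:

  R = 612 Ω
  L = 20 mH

Step 1 — Angular frequency: ω = 2π·f = 2π·9330 = 5.862e+04 rad/s.
Step 2 — Component impedances:
  R: Z = R = 612 Ω
  L: Z = jωL = j·5.862e+04·0.02 = 0 + j1172 Ω
Step 3 — Series combination: Z_total = R + L = 612 + j1172 Ω = 1323∠62.4° Ω.

Z = 612 + j1172 Ω = 1323∠62.4° Ω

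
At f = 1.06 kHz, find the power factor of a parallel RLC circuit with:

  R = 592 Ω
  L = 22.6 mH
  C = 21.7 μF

Step 1 — Angular frequency: ω = 2π·f = 2π·1060 = 6660 rad/s.
Step 2 — Component impedances:
  R: Z = R = 592 Ω
  L: Z = jωL = j·6660·0.0226 = 0 + j150.5 Ω
  C: Z = 1/(jωC) = -j/(ω·C) = 0 - j6.919 Ω
Step 3 — Parallel combination: 1/Z_total = 1/R + 1/L + 1/C; Z_total = 0.08884 - j7.251 Ω = 7.252∠-89.3° Ω.
Step 4 — Power factor: PF = cos(φ) = Re(Z)/|Z| = 0.08884/7.252 = 0.01225.
Step 5 — Type: Im(Z) = -7.251 ⇒ leading (phase φ = -89.3°).

PF = 0.01225 (leading, φ = -89.3°)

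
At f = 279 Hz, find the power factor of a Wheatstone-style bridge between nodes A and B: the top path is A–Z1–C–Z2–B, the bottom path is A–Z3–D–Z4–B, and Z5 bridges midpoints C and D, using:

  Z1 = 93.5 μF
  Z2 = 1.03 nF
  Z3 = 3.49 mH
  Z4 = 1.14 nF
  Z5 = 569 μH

Step 1 — Angular frequency: ω = 2π·f = 2π·279 = 1753 rad/s.
Step 2 — Component impedances:
  Z1: Z = 1/(jωC) = -j/(ω·C) = 0 - j6.101 Ω
  Z2: Z = 1/(jωC) = -j/(ω·C) = 0 - j5.538e+05 Ω
  Z3: Z = jωL = j·1753·0.00349 = 0 + j6.118 Ω
  Z4: Z = 1/(jωC) = -j/(ω·C) = 0 - j5.004e+05 Ω
  Z5: Z = jωL = j·1753·0.000569 = 0 + j0.9975 Ω
Step 3 — Bridge requires nodal analysis (the Z5 bridge couples midpoints C and D, so the two paths cannot be reduced to a simple series/parallel combination). Setting node B to ground and injecting 1 A at node A, the 3-node admittance system at A, C, D solves to V_A = Z_AB = 0 - j2.629e+05 Ω = 2.629e+05∠-90.0° Ω.
Step 4 — Power factor: PF = cos(φ) = Re(Z)/|Z| = -0/2.629e+05 = -0.
Step 5 — Type: Im(Z) = -2.629e+05 ⇒ leading (phase φ = -90.0°).

PF = -0 (leading, φ = -90.0°)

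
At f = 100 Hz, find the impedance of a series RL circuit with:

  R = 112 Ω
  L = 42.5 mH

Step 1 — Angular frequency: ω = 2π·f = 2π·100 = 628.3 rad/s.
Step 2 — Component impedances:
  R: Z = R = 112 Ω
  L: Z = jωL = j·628.3·0.0425 = 0 + j26.7 Ω
Step 3 — Series combination: Z_total = R + L = 112 + j26.7 Ω = 115.1∠13.4° Ω.

Z = 112 + j26.7 Ω = 115.1∠13.4° Ω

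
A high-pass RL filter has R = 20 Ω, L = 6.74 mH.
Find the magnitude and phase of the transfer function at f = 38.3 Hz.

Step 1 — Angular frequency: ω = 2π·38.3 = 240.6 rad/s.
Step 2 — Transfer function: H(jω) = jωL/(R + jωL).
Step 3 — Numerator jωL = j·1.622; denominator R + jωL = 20 + j1.622.
Step 4 — H = 0.006534 + j0.08057.
Step 5 — Magnitude: |H| = 0.08083 (-21.8 dB); phase: φ = 85.4°.

|H| = 0.08083 (-21.8 dB), φ = 85.4°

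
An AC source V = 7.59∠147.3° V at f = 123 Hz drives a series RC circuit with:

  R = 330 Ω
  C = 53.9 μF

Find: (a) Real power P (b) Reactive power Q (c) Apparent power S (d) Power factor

Step 1 — Angular frequency: ω = 2π·f = 2π·123 = 772.8 rad/s.
Step 2 — Component impedances:
  R: Z = R = 330 Ω
  C: Z = 1/(jωC) = -j/(ω·C) = 0 - j24.01 Ω
Step 3 — Series combination: Z_total = R + C = 330 - j24.01 Ω = 330.9∠-4.2° Ω.
Step 4 — Source phasor: V = 7.59∠147.3° V = -6.387 + j4.1 V.
Step 5 — Current: I = V / Z = -0.02015 + j0.01096 A = 0.02294∠151.5° A.
Step 6 — Complex power: S = V·I* = 0.1737 - j0.01263 VA.
Step 7 — Real power: P = Re(S) = 0.1737 W.
Step 8 — Reactive power: Q = Im(S) = -0.01263 VAR.
Step 9 — Apparent power: |S| = 0.1741 VA.
Step 10 — Power factor: PF = P/|S| = 0.9974 (leading).

(a) P = 0.1737 W  (b) Q = -0.01263 VAR  (c) S = 0.1741 VA  (d) PF = 0.9974 (leading)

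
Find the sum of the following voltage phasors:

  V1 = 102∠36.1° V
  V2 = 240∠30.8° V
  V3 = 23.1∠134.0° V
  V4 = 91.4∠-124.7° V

Step 1 — Convert each phasor to rectangular form:
  V1 = 102·(cos(36.1°) + j·sin(36.1°)) = 82.41 + j60.1 V
  V2 = 240·(cos(30.8°) + j·sin(30.8°)) = 206.2 + j122.9 V
  V3 = 23.1·(cos(134.0°) + j·sin(134.0°)) = -16.05 + j16.62 V
  V4 = 91.4·(cos(-124.7°) + j·sin(-124.7°)) = -52.03 - j75.14 V
Step 2 — Sum components: V_total = 220.5 + j124.5 V.
Step 3 — Convert to polar: |V_total| = 253.2 V, ∠V_total = 29.4°.

V_total = 253.2∠29.4° V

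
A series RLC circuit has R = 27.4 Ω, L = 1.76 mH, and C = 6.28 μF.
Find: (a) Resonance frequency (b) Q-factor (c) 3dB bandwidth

Step 1 — Resonance condition Im(Z)=0 gives ω₀ = 1/√(LC).
Step 2 — ω₀ = 1/√(0.00176·6.28e-06) = 9512 rad/s.
Step 3 — f₀ = ω₀/(2π) = 1514 Hz.
Step 4 — Series Q: Q = ω₀L/R = 9512·0.00176/27.4 = 0.611.
Step 5 — 3dB bandwidth: Δω = ω₀/Q = 1.557e+04 rad/s; BW = Δω/(2π) = 2478 Hz.

(a) f₀ = 1514 Hz  (b) Q = 0.611  (c) BW = 2478 Hz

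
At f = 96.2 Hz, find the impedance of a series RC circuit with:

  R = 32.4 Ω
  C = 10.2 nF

Step 1 — Angular frequency: ω = 2π·f = 2π·96.2 = 604.4 rad/s.
Step 2 — Component impedances:
  R: Z = R = 32.4 Ω
  C: Z = 1/(jωC) = -j/(ω·C) = 0 - j1.622e+05 Ω
Step 3 — Series combination: Z_total = R + C = 32.4 - j1.622e+05 Ω = 1.622e+05∠-90.0° Ω.

Z = 32.4 - j1.622e+05 Ω = 1.622e+05∠-90.0° Ω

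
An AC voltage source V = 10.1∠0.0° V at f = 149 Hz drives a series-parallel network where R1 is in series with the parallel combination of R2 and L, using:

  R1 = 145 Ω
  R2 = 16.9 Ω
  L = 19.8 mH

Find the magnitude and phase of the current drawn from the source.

Step 1 — Angular frequency: ω = 2π·f = 2π·149 = 936.2 rad/s.
Step 2 — Component impedances:
  R1: Z = R = 145 Ω
  R2: Z = R = 16.9 Ω
  L: Z = jωL = j·936.2·0.0198 = 0 + j18.54 Ω
Step 3 — Parallel branch: R2 || L = 1/(1/R2 + 1/L) = 9.229 + j8.414 Ω.
Step 4 — Series with R1: Z_total = R1 + (R2 || L) = 154.2 + j8.414 Ω = 154.5∠3.1° Ω.
Step 5 — Source phasor: V = 10.1∠0.0° V = 10.1 V.
Step 6 — Ohm's law: I = V / Z_total = (10.1) / (154.2 + j8.414) = 0.06529 - j0.003562 A.
Step 7 — Convert to polar: |I| = 0.06539 A, ∠I = -3.1°.

I = 0.06539∠-3.1° A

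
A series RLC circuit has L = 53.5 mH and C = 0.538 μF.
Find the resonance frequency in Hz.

Step 1 — Resonance condition Im(Z)=0 gives ω₀ = 1/√(LC).
Step 2 — ω₀ = 1/√(0.0535·5.38e-07) = 5894 rad/s.
Step 3 — f₀ = ω₀/(2π) = 938.1 Hz.

f₀ = 938.1 Hz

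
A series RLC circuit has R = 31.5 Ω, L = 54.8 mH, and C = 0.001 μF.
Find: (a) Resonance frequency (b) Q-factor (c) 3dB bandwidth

Step 1 — Resonance: ω₀ = 1/√(LC) = 1/√(0.0548·1e-09) = 1.351e+05 rad/s.
Step 2 — f₀ = ω₀/(2π) = 2.15e+04 Hz.
Step 3 — Series Q: Q = ω₀L/R = 1.351e+05·0.0548/31.5 = 235.
Step 4 — Bandwidth: Δω = ω₀/Q = 574.8 rad/s; BW = Δω/(2π) = 91.49 Hz.

(a) f₀ = 2.15e+04 Hz  (b) Q = 235  (c) BW = 91.49 Hz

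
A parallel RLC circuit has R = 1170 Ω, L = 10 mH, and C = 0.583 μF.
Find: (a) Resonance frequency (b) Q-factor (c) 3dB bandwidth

Step 1 — Resonance: ω₀ = 1/√(LC) = 1/√(0.01·5.83e-07) = 1.31e+04 rad/s.
Step 2 — f₀ = ω₀/(2π) = 2084 Hz.
Step 3 — Parallel Q: Q = R/(ω₀L) = 1170/(1.31e+04·0.01) = 8.933.
Step 4 — Bandwidth: Δω = ω₀/Q = 1466 rad/s; BW = Δω/(2π) = 233.3 Hz.

(a) f₀ = 2084 Hz  (b) Q = 8.933  (c) BW = 233.3 Hz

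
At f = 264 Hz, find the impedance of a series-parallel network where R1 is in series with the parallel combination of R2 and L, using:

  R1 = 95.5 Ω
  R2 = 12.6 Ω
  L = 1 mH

Step 1 — Angular frequency: ω = 2π·f = 2π·264 = 1659 rad/s.
Step 2 — Component impedances:
  R1: Z = R = 95.5 Ω
  R2: Z = R = 12.6 Ω
  L: Z = jωL = j·1659·0.001 = 0 + j1.659 Ω
Step 3 — Parallel branch: R2 || L = 1/(1/R2 + 1/L) = 0.2147 + j1.631 Ω.
Step 4 — Series with R1: Z_total = R1 + (R2 || L) = 95.71 + j1.631 Ω = 95.73∠1.0° Ω.

Z = 95.71 + j1.631 Ω = 95.73∠1.0° Ω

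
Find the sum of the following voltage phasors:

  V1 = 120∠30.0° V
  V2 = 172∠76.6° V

Step 1 — Convert each phasor to rectangular form:
  V1 = 120·(cos(30.0°) + j·sin(30.0°)) = 103.9 + j60 V
  V2 = 172·(cos(76.6°) + j·sin(76.6°)) = 39.86 + j167.3 V
Step 2 — Sum components: V_total = 143.8 + j227.3 V.
Step 3 — Convert to polar: |V_total| = 269 V, ∠V_total = 57.7°.

V_total = 269∠57.7° V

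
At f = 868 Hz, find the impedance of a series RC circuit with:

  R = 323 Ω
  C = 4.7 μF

Step 1 — Angular frequency: ω = 2π·f = 2π·868 = 5454 rad/s.
Step 2 — Component impedances:
  R: Z = R = 323 Ω
  C: Z = 1/(jωC) = -j/(ω·C) = 0 - j39.01 Ω
Step 3 — Series combination: Z_total = R + C = 323 - j39.01 Ω = 325.3∠-6.9° Ω.

Z = 323 - j39.01 Ω = 325.3∠-6.9° Ω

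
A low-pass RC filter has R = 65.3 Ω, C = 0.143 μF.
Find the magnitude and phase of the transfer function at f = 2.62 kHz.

Step 1 — Angular frequency: ω = 2π·2620 = 1.646e+04 rad/s.
Step 2 — Transfer function: H(jω) = 1/(1 + jωRC).
Step 3 — Denominator: 1 + jωRC = 1 + j·1.646e+04·65.3·1.43e-07 = 1 + j0.1537.
Step 4 — H = 0.9769 - j0.1502.
Step 5 — Magnitude: |H| = 0.9884 (-0.1 dB); phase: φ = -8.7°.

|H| = 0.9884 (-0.1 dB), φ = -8.7°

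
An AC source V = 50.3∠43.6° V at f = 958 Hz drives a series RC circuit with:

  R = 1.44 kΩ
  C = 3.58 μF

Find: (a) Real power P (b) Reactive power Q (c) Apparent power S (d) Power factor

Step 1 — Angular frequency: ω = 2π·f = 2π·958 = 6019 rad/s.
Step 2 — Component impedances:
  R: Z = R = 1440 Ω
  C: Z = 1/(jωC) = -j/(ω·C) = 0 - j46.41 Ω
Step 3 — Series combination: Z_total = R + C = 1440 - j46.41 Ω = 1441∠-1.8° Ω.
Step 4 — Source phasor: V = 50.3∠43.6° V = 36.43 + j34.69 V.
Step 5 — Current: I = V / Z = 0.02449 + j0.02488 A = 0.03491∠45.4° A.
Step 6 — Complex power: S = V·I* = 1.755 - j0.05656 VA.
Step 7 — Real power: P = Re(S) = 1.755 W.
Step 8 — Reactive power: Q = Im(S) = -0.05656 VAR.
Step 9 — Apparent power: |S| = 1.756 VA.
Step 10 — Power factor: PF = P/|S| = 0.9995 (leading).

(a) P = 1.755 W  (b) Q = -0.05656 VAR  (c) S = 1.756 VA  (d) PF = 0.9995 (leading)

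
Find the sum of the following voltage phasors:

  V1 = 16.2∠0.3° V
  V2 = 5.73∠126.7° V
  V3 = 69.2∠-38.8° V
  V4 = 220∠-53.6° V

Step 1 — Convert each phasor to rectangular form:
  V1 = 16.2·(cos(0.3°) + j·sin(0.3°)) = 16.2 + j0.08482 V
  V2 = 5.73·(cos(126.7°) + j·sin(126.7°)) = -3.424 + j4.594 V
  V3 = 69.2·(cos(-38.8°) + j·sin(-38.8°)) = 53.93 - j43.36 V
  V4 = 220·(cos(-53.6°) + j·sin(-53.6°)) = 130.6 - j177.1 V
Step 2 — Sum components: V_total = 197.3 - j215.8 V.
Step 3 — Convert to polar: |V_total| = 292.3 V, ∠V_total = -47.6°.

V_total = 292.3∠-47.6° V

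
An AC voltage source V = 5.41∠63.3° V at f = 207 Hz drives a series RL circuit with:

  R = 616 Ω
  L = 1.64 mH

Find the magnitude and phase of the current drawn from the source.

Step 1 — Angular frequency: ω = 2π·f = 2π·207 = 1301 rad/s.
Step 2 — Component impedances:
  R: Z = R = 616 Ω
  L: Z = jωL = j·1301·0.00164 = 0 + j2.133 Ω
Step 3 — Series combination: Z_total = R + L = 616 + j2.133 Ω = 616∠0.2° Ω.
Step 4 — Source phasor: V = 5.41∠63.3° V = 2.431 + j4.833 V.
Step 5 — Ohm's law: I = V / Z_total = (2.431 + j4.833) / (616 + j2.133) = 0.003973 + j0.007832 A.
Step 6 — Convert to polar: |I| = 0.008782 A, ∠I = 63.1°.

I = 0.008782∠63.1° A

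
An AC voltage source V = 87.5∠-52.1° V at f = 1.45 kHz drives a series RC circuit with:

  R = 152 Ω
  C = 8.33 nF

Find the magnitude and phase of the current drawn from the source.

Step 1 — Angular frequency: ω = 2π·f = 2π·1450 = 9111 rad/s.
Step 2 — Component impedances:
  R: Z = R = 152 Ω
  C: Z = 1/(jωC) = -j/(ω·C) = 0 - j1.318e+04 Ω
Step 3 — Series combination: Z_total = R + C = 152 - j1.318e+04 Ω = 1.318e+04∠-89.3° Ω.
Step 4 — Source phasor: V = 87.5∠-52.1° V = 53.75 - j69.04 V.
Step 5 — Ohm's law: I = V / Z_total = (53.75 - j69.04) / (152 - j1.318e+04) = 0.005286 + j0.004018 A.
Step 6 — Convert to polar: |I| = 0.00664 A, ∠I = 37.2°.

I = 0.00664∠37.2° A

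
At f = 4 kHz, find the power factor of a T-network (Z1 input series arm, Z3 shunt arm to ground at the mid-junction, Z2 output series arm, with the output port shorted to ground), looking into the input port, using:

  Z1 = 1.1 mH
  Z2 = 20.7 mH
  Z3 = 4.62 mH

Step 1 — Angular frequency: ω = 2π·f = 2π·4000 = 2.513e+04 rad/s.
Step 2 — Component impedances:
  Z1: Z = jωL = j·2.513e+04·0.0011 = 0 + j27.65 Ω
  Z2: Z = jωL = j·2.513e+04·0.0207 = 0 + j520.2 Ω
  Z3: Z = jωL = j·2.513e+04·0.00462 = 0 + j116.1 Ω
Step 3 — With the output port shorted to ground, the output series arm Z2 runs from the junction to ground; the shunt arm Z3 also runs from the junction to ground. They appear in parallel: Z3 || Z2 = 0 + j94.93 Ω.
Step 4 — Series with input arm Z1: Z_in = Z1 + (Z3 || Z2) = 0 + j122.6 Ω = 122.6∠90.0° Ω.
Step 5 — Power factor: PF = cos(φ) = Re(Z)/|Z| = 0/122.6 = 0.
Step 6 — Type: Im(Z) = 122.6 ⇒ lagging (phase φ = 90.0°).

PF = 0 (lagging, φ = 90.0°)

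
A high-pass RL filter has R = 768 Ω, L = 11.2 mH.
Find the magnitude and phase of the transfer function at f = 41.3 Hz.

Step 1 — Angular frequency: ω = 2π·41.3 = 259.5 rad/s.
Step 2 — Transfer function: H(jω) = jωL/(R + jωL).
Step 3 — Numerator jωL = j·2.906; denominator R + jωL = 768 + j2.906.
Step 4 — H = 1.432e-05 + j0.003784.
Step 5 — Magnitude: |H| = 0.003784 (-48.4 dB); phase: φ = 89.8°.

|H| = 0.003784 (-48.4 dB), φ = 89.8°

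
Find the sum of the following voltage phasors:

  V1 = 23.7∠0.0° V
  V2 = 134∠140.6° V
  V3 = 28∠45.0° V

Step 1 — Convert each phasor to rectangular form:
  V1 = 23.7·(cos(0.0°) + j·sin(0.0°)) = 23.7 V
  V2 = 134·(cos(140.6°) + j·sin(140.6°)) = -103.5 + j85.05 V
  V3 = 28·(cos(45.0°) + j·sin(45.0°)) = 19.8 + j19.8 V
Step 2 — Sum components: V_total = -60.05 + j104.9 V.
Step 3 — Convert to polar: |V_total| = 120.8 V, ∠V_total = 119.8°.

V_total = 120.8∠119.8° V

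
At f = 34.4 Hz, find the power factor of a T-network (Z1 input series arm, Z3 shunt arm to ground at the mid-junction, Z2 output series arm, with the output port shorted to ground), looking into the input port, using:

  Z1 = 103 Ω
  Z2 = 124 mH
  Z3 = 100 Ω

Step 1 — Angular frequency: ω = 2π·f = 2π·34.4 = 216.1 rad/s.
Step 2 — Component impedances:
  Z1: Z = R = 103 Ω
  Z2: Z = jωL = j·216.1·0.124 = 0 + j26.8 Ω
  Z3: Z = R = 100 Ω
Step 3 — With the output port shorted to ground, the output series arm Z2 runs from the junction to ground; the shunt arm Z3 also runs from the junction to ground. They appear in parallel: Z3 || Z2 = 6.702 + j25.01 Ω.
Step 4 — Series with input arm Z1: Z_in = Z1 + (Z3 || Z2) = 109.7 + j25.01 Ω = 112.5∠12.8° Ω.
Step 5 — Power factor: PF = cos(φ) = Re(Z)/|Z| = 109.702/112.516 = 0.975.
Step 6 — Type: Im(Z) = 25.01 ⇒ lagging (phase φ = 12.8°).

PF = 0.975 (lagging, φ = 12.8°)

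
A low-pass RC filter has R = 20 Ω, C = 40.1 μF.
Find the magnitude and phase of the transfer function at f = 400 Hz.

Step 1 — Angular frequency: ω = 2π·400 = 2513 rad/s.
Step 2 — Transfer function: H(jω) = 1/(1 + jωRC).
Step 3 — Denominator: 1 + jωRC = 1 + j·2513·20·4.01e-05 = 1 + j2.016.
Step 4 — H = 0.1975 - j0.3981.
Step 5 — Magnitude: |H| = 0.4444 (-7.0 dB); phase: φ = -63.6°.

|H| = 0.4444 (-7.0 dB), φ = -63.6°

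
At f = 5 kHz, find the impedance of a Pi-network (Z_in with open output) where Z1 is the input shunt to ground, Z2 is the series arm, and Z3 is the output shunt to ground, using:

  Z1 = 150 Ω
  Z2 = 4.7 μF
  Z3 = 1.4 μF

Step 1 — Angular frequency: ω = 2π·f = 2π·5000 = 3.142e+04 rad/s.
Step 2 — Component impedances:
  Z1: Z = R = 150 Ω
  Z2: Z = 1/(jωC) = -j/(ω·C) = 0 - j6.773 Ω
  Z3: Z = 1/(jωC) = -j/(ω·C) = 0 - j22.74 Ω
Step 3 — With open output, the series arm Z2 and the output shunt Z3 appear in series to ground: Z2 + Z3 = 0 - j29.51 Ω.
Step 4 — Parallel with input shunt Z1: Z_in = Z1 || (Z2 + Z3) = 5.589 - j28.41 Ω = 28.95∠-78.9° Ω.

Z = 5.589 - j28.41 Ω = 28.95∠-78.9° Ω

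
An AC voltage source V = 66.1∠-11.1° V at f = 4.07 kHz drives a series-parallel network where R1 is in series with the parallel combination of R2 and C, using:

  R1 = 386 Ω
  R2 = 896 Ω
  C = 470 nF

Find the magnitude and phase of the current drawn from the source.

Step 1 — Angular frequency: ω = 2π·f = 2π·4070 = 2.557e+04 rad/s.
Step 2 — Component impedances:
  R1: Z = R = 386 Ω
  R2: Z = R = 896 Ω
  C: Z = 1/(jωC) = -j/(ω·C) = 0 - j83.2 Ω
Step 3 — Parallel branch: R2 || C = 1/(1/R2 + 1/C) = 7.66 - j82.49 Ω.
Step 4 — Series with R1: Z_total = R1 + (R2 || C) = 393.7 - j82.49 Ω = 402.2∠-11.8° Ω.
Step 5 — Source phasor: V = 66.1∠-11.1° V = 64.86 - j12.73 V.
Step 6 — Ohm's law: I = V / Z_total = (64.86 - j12.73) / (393.7 - j82.49) = 0.1643 + j0.002108 A.
Step 7 — Convert to polar: |I| = 0.1643 A, ∠I = 0.7°.

I = 0.1643∠0.7° A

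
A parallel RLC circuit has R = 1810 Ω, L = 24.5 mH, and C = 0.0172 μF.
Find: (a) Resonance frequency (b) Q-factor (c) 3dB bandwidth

Step 1 — Resonance: ω₀ = 1/√(LC) = 1/√(0.0245·1.72e-08) = 4.871e+04 rad/s.
Step 2 — f₀ = ω₀/(2π) = 7753 Hz.
Step 3 — Parallel Q: Q = R/(ω₀L) = 1810/(4.871e+04·0.0245) = 1.517.
Step 4 — Bandwidth: Δω = ω₀/Q = 3.212e+04 rad/s; BW = Δω/(2π) = 5112 Hz.

(a) f₀ = 7753 Hz  (b) Q = 1.517  (c) BW = 5112 Hz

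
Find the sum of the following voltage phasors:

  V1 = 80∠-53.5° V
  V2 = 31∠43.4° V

Step 1 — Convert each phasor to rectangular form:
  V1 = 80·(cos(-53.5°) + j·sin(-53.5°)) = 47.59 - j64.31 V
  V2 = 31·(cos(43.4°) + j·sin(43.4°)) = 22.52 + j21.3 V
Step 2 — Sum components: V_total = 70.11 - j43.01 V.
Step 3 — Convert to polar: |V_total| = 82.25 V, ∠V_total = -31.5°.

V_total = 82.25∠-31.5° V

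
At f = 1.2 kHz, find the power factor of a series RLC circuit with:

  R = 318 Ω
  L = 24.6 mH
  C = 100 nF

Step 1 — Angular frequency: ω = 2π·f = 2π·1200 = 7540 rad/s.
Step 2 — Component impedances:
  R: Z = R = 318 Ω
  L: Z = jωL = j·7540·0.0246 = 0 + j185.5 Ω
  C: Z = 1/(jωC) = -j/(ω·C) = 0 - j1326 Ω
Step 3 — Series combination: Z_total = R + L + C = 318 - j1141 Ω = 1184∠-74.4° Ω.
Step 4 — Power factor: PF = cos(φ) = Re(Z)/|Z| = 318/1184.3 = 0.2685.
Step 5 — Type: Im(Z) = -1141 ⇒ leading (phase φ = -74.4°).

PF = 0.2685 (leading, φ = -74.4°)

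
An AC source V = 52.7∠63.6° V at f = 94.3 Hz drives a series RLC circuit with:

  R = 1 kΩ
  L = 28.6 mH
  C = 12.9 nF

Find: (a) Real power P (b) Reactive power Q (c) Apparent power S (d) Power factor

Step 1 — Angular frequency: ω = 2π·f = 2π·94.3 = 592.5 rad/s.
Step 2 — Component impedances:
  R: Z = R = 1000 Ω
  L: Z = jωL = j·592.5·0.0286 = 0 + j16.95 Ω
  C: Z = 1/(jωC) = -j/(ω·C) = 0 - j1.308e+05 Ω
Step 3 — Series combination: Z_total = R + L + C = 1000 - j1.308e+05 Ω = 1.308e+05∠-89.6° Ω.
Step 4 — Source phasor: V = 52.7∠63.6° V = 23.43 + j47.2 V.
Step 5 — Current: I = V / Z = -0.0003595 + j0.0001819 A = 0.0004028∠153.2° A.
Step 6 — Complex power: S = V·I* = 0.0001623 - j0.02123 VA.
Step 7 — Real power: P = Re(S) = 0.0001623 W.
Step 8 — Reactive power: Q = Im(S) = -0.02123 VAR.
Step 9 — Apparent power: |S| = 0.02123 VA.
Step 10 — Power factor: PF = P/|S| = 0.007644 (leading).

(a) P = 0.0001623 W  (b) Q = -0.02123 VAR  (c) S = 0.02123 VA  (d) PF = 0.007644 (leading)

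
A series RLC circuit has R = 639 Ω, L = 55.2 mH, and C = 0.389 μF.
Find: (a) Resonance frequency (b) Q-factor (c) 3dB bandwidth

Step 1 — Resonance: ω₀ = 1/√(LC) = 1/√(0.0552·3.89e-07) = 6824 rad/s.
Step 2 — f₀ = ω₀/(2π) = 1086 Hz.
Step 3 — Series Q: Q = ω₀L/R = 6824·0.0552/639 = 0.5895.
Step 4 — Bandwidth: Δω = ω₀/Q = 1.158e+04 rad/s; BW = Δω/(2π) = 1842 Hz.

(a) f₀ = 1086 Hz  (b) Q = 0.5895  (c) BW = 1842 Hz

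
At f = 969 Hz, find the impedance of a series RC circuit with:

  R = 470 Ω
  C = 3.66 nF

Step 1 — Angular frequency: ω = 2π·f = 2π·969 = 6088 rad/s.
Step 2 — Component impedances:
  R: Z = R = 470 Ω
  C: Z = 1/(jωC) = -j/(ω·C) = 0 - j4.488e+04 Ω
Step 3 — Series combination: Z_total = R + C = 470 - j4.488e+04 Ω = 4.488e+04∠-89.4° Ω.

Z = 470 - j4.488e+04 Ω = 4.488e+04∠-89.4° Ω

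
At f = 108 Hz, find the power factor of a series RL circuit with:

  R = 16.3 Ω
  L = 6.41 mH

Step 1 — Angular frequency: ω = 2π·f = 2π·108 = 678.6 rad/s.
Step 2 — Component impedances:
  R: Z = R = 16.3 Ω
  L: Z = jωL = j·678.6·0.00641 = 0 + j4.35 Ω
Step 3 — Series combination: Z_total = R + L = 16.3 + j4.35 Ω = 16.87∠14.9° Ω.
Step 4 — Power factor: PF = cos(φ) = Re(Z)/|Z| = 16.3/16.87 = 0.9662.
Step 5 — Type: Im(Z) = 4.35 ⇒ lagging (phase φ = 14.9°).

PF = 0.9662 (lagging, φ = 14.9°)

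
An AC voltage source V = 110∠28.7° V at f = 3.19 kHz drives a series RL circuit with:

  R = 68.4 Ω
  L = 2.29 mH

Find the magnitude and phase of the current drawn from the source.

Step 1 — Angular frequency: ω = 2π·f = 2π·3190 = 2.004e+04 rad/s.
Step 2 — Component impedances:
  R: Z = R = 68.4 Ω
  L: Z = jωL = j·2.004e+04·0.00229 = 0 + j45.9 Ω
Step 3 — Series combination: Z_total = R + L = 68.4 + j45.9 Ω = 82.37∠33.9° Ω.
Step 4 — Source phasor: V = 110∠28.7° V = 96.49 + j52.82 V.
Step 5 — Ohm's law: I = V / Z_total = (96.49 + j52.82) / (68.4 + j45.9) = 1.33 - j0.1202 A.
Step 6 — Convert to polar: |I| = 1.335 A, ∠I = -5.2°.

I = 1.335∠-5.2° A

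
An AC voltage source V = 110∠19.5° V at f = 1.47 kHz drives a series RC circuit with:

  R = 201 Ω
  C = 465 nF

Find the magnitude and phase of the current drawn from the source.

Step 1 — Angular frequency: ω = 2π·f = 2π·1470 = 9236 rad/s.
Step 2 — Component impedances:
  R: Z = R = 201 Ω
  C: Z = 1/(jωC) = -j/(ω·C) = 0 - j232.8 Ω
Step 3 — Series combination: Z_total = R + C = 201 - j232.8 Ω = 307.6∠-49.2° Ω.
Step 4 — Source phasor: V = 110∠19.5° V = 103.7 + j36.72 V.
Step 5 — Ohm's law: I = V / Z_total = (103.7 + j36.72) / (201 - j232.8) = 0.1299 + j0.3332 A.
Step 6 — Convert to polar: |I| = 0.3576 A, ∠I = 68.7°.

I = 0.3576∠68.7° A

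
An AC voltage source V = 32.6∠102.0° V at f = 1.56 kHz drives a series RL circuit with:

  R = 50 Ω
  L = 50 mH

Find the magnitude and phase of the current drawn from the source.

Step 1 — Angular frequency: ω = 2π·f = 2π·1560 = 9802 rad/s.
Step 2 — Component impedances:
  R: Z = R = 50 Ω
  L: Z = jωL = j·9802·0.05 = 0 + j490.1 Ω
Step 3 — Series combination: Z_total = R + L = 50 + j490.1 Ω = 492.6∠84.2° Ω.
Step 4 — Source phasor: V = 32.6∠102.0° V = -6.778 + j31.89 V.
Step 5 — Ohm's law: I = V / Z_total = (-6.778 + j31.89) / (50 + j490.1) = 0.063 + j0.02026 A.
Step 6 — Convert to polar: |I| = 0.06618 A, ∠I = 17.8°.

I = 0.06618∠17.8° A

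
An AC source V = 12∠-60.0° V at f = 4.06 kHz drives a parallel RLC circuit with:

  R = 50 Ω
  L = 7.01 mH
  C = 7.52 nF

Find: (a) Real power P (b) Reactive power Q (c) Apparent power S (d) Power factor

Step 1 — Angular frequency: ω = 2π·f = 2π·4060 = 2.551e+04 rad/s.
Step 2 — Component impedances:
  R: Z = R = 50 Ω
  L: Z = jωL = j·2.551e+04·0.00701 = 0 + j178.8 Ω
  C: Z = 1/(jωC) = -j/(ω·C) = 0 - j5213 Ω
Step 3 — Parallel combination: 1/Z_total = 1/R + 1/L + 1/C; Z_total = 46.6 + j12.58 Ω = 48.27∠15.1° Ω.
Step 4 — Source phasor: V = 12∠-60.0° V = 6 - j10.39 V.
Step 5 — Current: I = V / Z = 0.06388 - j0.2402 A = 0.2486∠-75.1° A.
Step 6 — Complex power: S = V·I* = 2.88 + j0.7776 VA.
Step 7 — Real power: P = Re(S) = 2.88 W.
Step 8 — Reactive power: Q = Im(S) = 0.7776 VAR.
Step 9 — Apparent power: |S| = 2.983 VA.
Step 10 — Power factor: PF = P/|S| = 0.9654 (lagging).

(a) P = 2.88 W  (b) Q = 0.7776 VAR  (c) S = 2.983 VA  (d) PF = 0.9654 (lagging)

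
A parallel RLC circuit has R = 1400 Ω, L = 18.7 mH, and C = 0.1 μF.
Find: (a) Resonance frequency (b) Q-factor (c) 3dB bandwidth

Step 1 — Resonance: ω₀ = 1/√(LC) = 1/√(0.0187·1e-07) = 2.312e+04 rad/s.
Step 2 — f₀ = ω₀/(2π) = 3680 Hz.
Step 3 — Parallel Q: Q = R/(ω₀L) = 1400/(2.312e+04·0.0187) = 3.237.
Step 4 — Bandwidth: Δω = ω₀/Q = 7143 rad/s; BW = Δω/(2π) = 1137 Hz.

(a) f₀ = 3680 Hz  (b) Q = 3.237  (c) BW = 1137 Hz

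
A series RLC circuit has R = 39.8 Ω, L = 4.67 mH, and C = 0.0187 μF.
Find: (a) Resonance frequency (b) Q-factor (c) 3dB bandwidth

Step 1 — Resonance condition Im(Z)=0 gives ω₀ = 1/√(LC).
Step 2 — ω₀ = 1/√(0.00467·1.87e-08) = 1.07e+05 rad/s.
Step 3 — f₀ = ω₀/(2π) = 1.703e+04 Hz.
Step 4 — Series Q: Q = ω₀L/R = 1.07e+05·0.00467/39.8 = 12.56.
Step 5 — 3dB bandwidth: Δω = ω₀/Q = 8522 rad/s; BW = Δω/(2π) = 1356 Hz.

(a) f₀ = 1.703e+04 Hz  (b) Q = 12.56  (c) BW = 1356 Hz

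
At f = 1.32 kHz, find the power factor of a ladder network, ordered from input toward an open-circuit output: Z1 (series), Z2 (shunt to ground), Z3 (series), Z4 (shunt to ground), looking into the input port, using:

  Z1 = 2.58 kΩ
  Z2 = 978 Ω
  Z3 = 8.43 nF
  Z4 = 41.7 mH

Step 1 — Angular frequency: ω = 2π·f = 2π·1320 = 8294 rad/s.
Step 2 — Component impedances:
  Z1: Z = R = 2580 Ω
  Z2: Z = R = 978 Ω
  Z3: Z = 1/(jωC) = -j/(ω·C) = 0 - j1.43e+04 Ω
  Z4: Z = jωL = j·8294·0.0417 = 0 + j345.9 Ω
Step 3 — Ladder network (open output): work backward from the far end, alternating series and parallel combinations. Z_in = 3553 - j68.2 Ω = 3554∠-1.1° Ω.
Step 4 — Power factor: PF = cos(φ) = Re(Z)/|Z| = 3553.2/3553.9 = 0.9998.
Step 5 — Type: Im(Z) = -68.2 ⇒ leading (phase φ = -1.1°).

PF = 0.9998 (leading, φ = -1.1°)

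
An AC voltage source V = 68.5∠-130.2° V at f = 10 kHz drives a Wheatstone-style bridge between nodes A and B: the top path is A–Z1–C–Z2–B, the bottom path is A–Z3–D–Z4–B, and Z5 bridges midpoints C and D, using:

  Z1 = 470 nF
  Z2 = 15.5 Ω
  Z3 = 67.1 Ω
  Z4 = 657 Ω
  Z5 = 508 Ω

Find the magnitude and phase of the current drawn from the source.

Step 1 — Angular frequency: ω = 2π·f = 2π·1e+04 = 6.283e+04 rad/s.
Step 2 — Component impedances:
  Z1: Z = 1/(jωC) = -j/(ω·C) = 0 - j33.86 Ω
  Z2: Z = R = 15.5 Ω
  Z3: Z = R = 67.1 Ω
  Z4: Z = R = 657 Ω
  Z5: Z = R = 508 Ω
Step 3 — Bridge requires nodal analysis (the Z5 bridge couples midpoints C and D, so the two paths cannot be reduced to a simple series/parallel combination). Setting node B to ground and injecting 1 A at node A, the 3-node admittance system at A, C, D solves to V_A = Z_AB = 18.24 - j32.32 Ω = 37.11∠-60.6° Ω.
Step 4 — Source phasor: V = 68.5∠-130.2° V = -44.21 - j52.32 V.
Step 5 — Ohm's law: I = V / Z_total = (-44.21 - j52.32) / (18.24 - j32.32) = 0.6421 - j1.731 A.
Step 6 — Convert to polar: |I| = 1.846 A, ∠I = -69.6°.

I = 1.846∠-69.6° A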